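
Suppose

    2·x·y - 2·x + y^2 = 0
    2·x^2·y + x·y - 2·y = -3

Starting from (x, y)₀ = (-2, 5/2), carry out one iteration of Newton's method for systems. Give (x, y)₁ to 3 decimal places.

At (-2, 5/2): F = (0.250, 13.000).
Jacobian J = [[2·y - 2, 2·x + 2·y], [4·x·y + y, 2·x^2 + x - 2]].
At the point, J = [[3.000, 1.000], [-17.500, 4.000]] (det J = 29.500).
Solving J·Δ = −F gives Δ = (0.407, -1.470).
Then the next iterate is (x, y)₁ = (-1.593, 1.030).

(-1.593, 1.030)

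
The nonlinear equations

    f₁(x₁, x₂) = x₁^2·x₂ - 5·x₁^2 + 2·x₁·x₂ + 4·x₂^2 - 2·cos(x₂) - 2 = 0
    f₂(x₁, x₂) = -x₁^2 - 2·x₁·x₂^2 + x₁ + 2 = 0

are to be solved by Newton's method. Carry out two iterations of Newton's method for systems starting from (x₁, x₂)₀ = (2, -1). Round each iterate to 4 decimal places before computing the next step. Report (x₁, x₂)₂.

(0.6546, -1.2821)

At (2, -1): F = (-27.080605, -4.0000).
Jacobian J = [[2·x₁·x₂ - 10·x₁ + 2·x₂, x₁^2 + 2·x₁ + 8·x₂ + 2·sin(x₂)], [-2·x₁ - 2·x₂^2 + 1, -4·x₁·x₂]].
At the point, J = [[-26.0000, -1.682942], [-5.0000, 8.0000]] (det J = -216.414710).
Solving J·Δ = −F gives Δ = (-1.0322, -0.1451).
Then the next iterate is (x₁, x₂)₁ = (0.9678, -1.1451).
Round to (0.9678, -1.1451) and repeat: F = (-5.553077, -0.506900), J = [[-14.184656, -8.110066], [-3.558108, 4.432911]].
Δ = (-0.3132, -0.1370), so (x₁, x₂)₂ = (0.6546, -1.2821).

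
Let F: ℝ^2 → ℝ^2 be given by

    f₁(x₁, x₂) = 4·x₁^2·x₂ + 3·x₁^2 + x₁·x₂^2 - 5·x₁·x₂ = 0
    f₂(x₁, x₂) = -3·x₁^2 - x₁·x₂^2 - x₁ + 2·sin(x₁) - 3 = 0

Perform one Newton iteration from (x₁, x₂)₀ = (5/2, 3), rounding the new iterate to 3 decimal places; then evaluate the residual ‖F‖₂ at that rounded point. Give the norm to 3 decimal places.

32.017

At (5/2, 3): F = (78.750, -45.55306).
Jacobian J = [[8·x₁·x₂ + 6·x₁ + x₂^2 - 5·x₂, 4·x₁^2 + 2·x₁·x₂ - 5·x₁], [-6·x₁ - x₂^2 + 2·cos(x₁) - 1, -2·x₁·x₂]].
At the point, J = [[69.000, 27.500], [-26.60229, -15.000]] (det J = -303.43710).
Solving J·Δ = −F gives Δ = (0.235, -3.455).
Then the next iterate is (x₁, x₂)₁ = (2.735, -0.455).
Re-evaluating at (2.735, -0.455): F = (15.61500, -27.95092), so ‖F‖₂ = 32.017.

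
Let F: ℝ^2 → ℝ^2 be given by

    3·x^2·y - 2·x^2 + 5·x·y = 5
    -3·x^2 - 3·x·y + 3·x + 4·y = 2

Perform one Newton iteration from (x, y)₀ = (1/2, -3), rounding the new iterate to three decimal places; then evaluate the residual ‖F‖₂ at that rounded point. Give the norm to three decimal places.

At (1/2, -3): F = (-15.250, -8.750).
Jacobian J = [[6·x·y - 4·x + 5·y, 3·x^2 + 5·x], [-6·x - 3·y + 3, -3·x + 4]].
At the point, J = [[-26.000, 3.250], [9.000, 2.500]] (det J = -94.250).
Solving J·Δ = −F gives Δ = (-0.103, 3.870).
Then the next iterate is (x, y)₁ = (0.397, 0.870).
Re-evaluating at (0.397, 0.870): F = (-3.17691, 1.16200), so ‖F‖₂ = 3.383.

3.383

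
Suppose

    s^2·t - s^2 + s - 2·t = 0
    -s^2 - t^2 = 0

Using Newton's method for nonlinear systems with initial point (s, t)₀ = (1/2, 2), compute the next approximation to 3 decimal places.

(1.071, 0.795)

At (1/2, 2): F = (-3.250, -4.250).
Jacobian J = [[2·s·t - 2·s + 1, s^2 - 2], [-2·s, -2·t]].
At the point, J = [[2.000, -1.750], [-1.000, -4.000]] (det J = -9.750).
Solving J·Δ = −F gives Δ = (0.571, -1.205).
Then the next iterate is (s, t)₁ = (1.071, 0.795).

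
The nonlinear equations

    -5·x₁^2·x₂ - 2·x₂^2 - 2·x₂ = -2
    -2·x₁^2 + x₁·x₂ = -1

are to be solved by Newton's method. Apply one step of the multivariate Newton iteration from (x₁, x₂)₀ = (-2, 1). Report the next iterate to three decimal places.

(-1.021, 0.907)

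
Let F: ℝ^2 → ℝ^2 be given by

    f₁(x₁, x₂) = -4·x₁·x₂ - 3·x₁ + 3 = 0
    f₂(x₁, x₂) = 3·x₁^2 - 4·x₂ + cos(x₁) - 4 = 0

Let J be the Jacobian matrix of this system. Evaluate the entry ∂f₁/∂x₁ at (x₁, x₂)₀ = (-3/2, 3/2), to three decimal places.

-9.000

∂f₁/∂x₁ = -4·x₂ - 3.
At (-3/2, 3/2) this is -9.000.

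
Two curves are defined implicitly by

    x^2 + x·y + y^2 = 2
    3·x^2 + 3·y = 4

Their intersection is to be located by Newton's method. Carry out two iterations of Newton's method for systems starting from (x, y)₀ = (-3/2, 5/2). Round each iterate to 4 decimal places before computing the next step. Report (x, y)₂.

(-0.1213, 1.5283)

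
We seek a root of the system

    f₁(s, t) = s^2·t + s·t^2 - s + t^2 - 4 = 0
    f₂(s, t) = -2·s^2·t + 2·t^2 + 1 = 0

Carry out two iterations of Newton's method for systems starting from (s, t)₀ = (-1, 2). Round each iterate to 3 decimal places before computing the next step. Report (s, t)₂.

(-1.504, 1.756)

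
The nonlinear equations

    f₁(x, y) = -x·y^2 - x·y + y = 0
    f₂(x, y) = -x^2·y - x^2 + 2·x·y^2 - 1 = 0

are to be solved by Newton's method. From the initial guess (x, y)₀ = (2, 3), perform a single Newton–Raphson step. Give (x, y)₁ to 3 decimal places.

At (2, 3): F = (-21.000, 19.000).
Jacobian J = [[-y^2 - y, -2·x·y - x + 1], [-2·x·y - 2·x + 2·y^2, -x^2 + 4·x·y]].
At the point, J = [[-12.000, -13.000], [2.000, 20.000]] (det J = -214.000).
Solving J·Δ = −F gives Δ = (-0.808, -0.869).
Then the next iterate is (x, y)₁ = (1.192, 2.131).

(1.192, 2.131)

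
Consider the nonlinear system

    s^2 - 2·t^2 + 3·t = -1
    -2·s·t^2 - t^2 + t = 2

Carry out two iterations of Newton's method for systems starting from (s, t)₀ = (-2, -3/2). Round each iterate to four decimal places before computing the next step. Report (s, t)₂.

(-2.0038, -1.0034)

At (-2, -3/2): F = (-4.0000, 3.2500).
Jacobian J = [[2·s, -4·t + 3], [-2·t^2, -4·s·t - 2·t + 1]].
At the point, J = [[-4.0000, 9.0000], [-4.5000, -8.0000]] (det J = 72.5000).
Solving J·Δ = −F gives Δ = (-0.0379, 0.4276).
Then the next iterate is (s, t)₁ = (-2.0379, -1.0724).
Round to (-2.0379, -1.0724) and repeat: F = (-0.364247, 0.464898), J = [[-4.0758, 7.2896], [-2.300084, -5.596976]].
Δ = (0.0341, 0.0690), so (s, t)₂ = (-2.0038, -1.0034).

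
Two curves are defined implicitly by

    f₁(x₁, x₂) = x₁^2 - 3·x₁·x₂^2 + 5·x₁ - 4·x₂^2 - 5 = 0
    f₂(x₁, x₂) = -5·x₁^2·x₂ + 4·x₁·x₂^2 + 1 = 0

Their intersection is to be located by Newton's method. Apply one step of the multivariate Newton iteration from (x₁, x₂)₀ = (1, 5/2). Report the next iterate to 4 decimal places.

At (1, 5/2): F = (-42.7500, 13.5000).
Jacobian J = [[2·x₁ - 3·x₂^2 + 5, -6·x₁·x₂ - 8·x₂], [-10·x₁·x₂ + 4·x₂^2, -5·x₁^2 + 8·x₁·x₂]].
At the point, J = [[-11.7500, -35.0000], [0.0000, 15.0000]] (det J = -176.2500).
Solving J·Δ = −F gives Δ = (-0.9574, -0.9000).
Then the next iterate is (x₁, x₂)₁ = (0.0426, 1.6000).

(0.0426, 1.6000)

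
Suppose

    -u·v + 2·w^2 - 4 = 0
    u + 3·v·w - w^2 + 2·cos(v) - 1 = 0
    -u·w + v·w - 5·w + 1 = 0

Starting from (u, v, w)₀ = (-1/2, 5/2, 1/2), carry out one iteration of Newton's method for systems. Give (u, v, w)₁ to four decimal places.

At (-1/2, 5/2, 1/2): F = (-2.2500, 0.397713, 0.0000).
Jacobian J = [[-v, -u, 4·w], [1, 3·w - 2·sin(v), 3·v - 2·w], [-w, w, -u + v - 5]].
At the point, J = [[-2.5000, 0.5000, 2.0000], [1.0000, 0.303056, 6.5000], [-0.5000, 0.5000, -2.0000]] (det J = 10.318334).
Solving J·Δ = −F gives Δ = (-0.9179, -0.5038, 0.1035).
Then the next iterate is (u, v, w)₁ = (-1.4179, 1.9962, 0.6035).

(-1.4179, 1.9962, 0.6035)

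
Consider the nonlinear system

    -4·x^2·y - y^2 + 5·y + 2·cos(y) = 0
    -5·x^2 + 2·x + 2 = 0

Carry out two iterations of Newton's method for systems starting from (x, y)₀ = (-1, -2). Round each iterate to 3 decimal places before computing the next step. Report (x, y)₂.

At (-1, -2): F = (-6.83229, -5.000).
Jacobian J = [[-8·x·y, -4·x^2 - 2·y - 2·sin(y) + 5], [-10·x + 2, 0]].
At the point, J = [[-16.000, 6.81859], [12.000, 0.000]] (det J = -81.82314).
Solving J·Δ = −F gives Δ = (0.417, 1.980).
Then the next iterate is (x, y)₁ = (-0.583, -0.020).
Round to (-0.583, -0.020) and repeat: F = (1.92639, -0.86544), J = [[-0.09328, 3.72044], [7.830, 0.000]].
Δ = (0.111, -0.515), so (x, y)₂ = (-0.472, -0.535).

(-0.472, -0.535)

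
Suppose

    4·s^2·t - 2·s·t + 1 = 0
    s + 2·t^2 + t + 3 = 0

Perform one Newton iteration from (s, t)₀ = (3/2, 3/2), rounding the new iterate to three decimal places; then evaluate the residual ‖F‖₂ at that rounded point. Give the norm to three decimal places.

4.562

At (3/2, 3/2): F = (10.000, 10.500).
Jacobian J = [[8·s·t - 2·t, 4·s^2 - 2·s], [1, 4·t + 1]].
At the point, J = [[15.000, 6.000], [1.000, 7.000]] (det J = 99.000).
Solving J·Δ = −F gives Δ = (-0.071, -1.490).
Then the next iterate is (s, t)₁ = (1.429, 0.010).
Re-evaluating at (1.429, 0.010): F = (1.05310, 4.43920), so ‖F‖₂ = 4.562.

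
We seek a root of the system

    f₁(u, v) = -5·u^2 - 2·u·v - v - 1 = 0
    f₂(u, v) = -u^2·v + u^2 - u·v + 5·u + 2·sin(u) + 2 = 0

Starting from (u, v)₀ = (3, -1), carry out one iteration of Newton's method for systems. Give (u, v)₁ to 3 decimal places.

(1.358, -0.002)

At (3, -1): F = (-39.000, 38.28224).
Jacobian J = [[-10·u - 2·v, -2·u - 1], [-2·u·v + 2·u - v + 2·cos(u) + 5, -u^2 - u]].
At the point, J = [[-28.000, -7.000], [16.02002, -12.000]] (det J = 448.14011).
Solving J·Δ = −F gives Δ = (-1.642, 0.998).
Then the next iterate is (u, v)₁ = (1.358, -0.002).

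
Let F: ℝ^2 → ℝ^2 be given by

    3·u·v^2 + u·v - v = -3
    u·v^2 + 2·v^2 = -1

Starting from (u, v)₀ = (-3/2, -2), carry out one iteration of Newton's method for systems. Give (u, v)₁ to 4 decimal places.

(-1.8232, -1.1463)

At (-3/2, -2): F = (-10.0000, 3.0000).
Jacobian J = [[3·v^2 + v, 6·u·v + u - 1], [v^2, 2·u·v + 4·v]].
At the point, J = [[10.0000, 15.5000], [4.0000, -2.0000]] (det J = -82.0000).
Solving J·Δ = −F gives Δ = (-0.3232, 0.8537).
Then the next iterate is (u, v)₁ = (-1.8232, -1.1463).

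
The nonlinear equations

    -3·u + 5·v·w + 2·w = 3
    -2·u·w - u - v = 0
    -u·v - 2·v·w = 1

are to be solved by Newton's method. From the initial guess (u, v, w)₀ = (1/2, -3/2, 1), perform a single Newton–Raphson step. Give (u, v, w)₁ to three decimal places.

(-5.306, 6.917, 10.000)

At (1/2, -3/2, 1): F = (-10.000, 0.000, 2.750).
Jacobian J = [[-3, 5·w, 5·v + 2], [-2·w - 1, -1, -2·u], [-v, -u - 2·w, -2·v]].
At the point, J = [[-3.000, 5.000, -5.500], [-3.000, -1.000, -1.000], [1.500, -2.500, 3.000]] (det J = 4.500).
Solving J·Δ = −F gives Δ = (-5.806, 8.417, 9.000).
Then the next iterate is (u, v, w)₁ = (-5.306, 6.917, 10.000).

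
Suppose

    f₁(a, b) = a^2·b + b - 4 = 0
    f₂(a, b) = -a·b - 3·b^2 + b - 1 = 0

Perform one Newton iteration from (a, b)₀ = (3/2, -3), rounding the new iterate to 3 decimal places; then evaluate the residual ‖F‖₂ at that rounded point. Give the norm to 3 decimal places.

8.951

At (3/2, -3): F = (-13.750, -26.500).
Jacobian J = [[2·a·b, a^2 + 1], [-b, -a - 6·b + 1]].
At the point, J = [[-9.000, 3.250], [3.000, 17.500]] (det J = -167.250).
Solving J·Δ = −F gives Δ = (-0.924, 1.673).
Then the next iterate is (a, b)₁ = (0.576, -1.327).
Re-evaluating at (0.576, -1.327): F = (-5.76727, -6.84544), so ‖F‖₂ = 8.951.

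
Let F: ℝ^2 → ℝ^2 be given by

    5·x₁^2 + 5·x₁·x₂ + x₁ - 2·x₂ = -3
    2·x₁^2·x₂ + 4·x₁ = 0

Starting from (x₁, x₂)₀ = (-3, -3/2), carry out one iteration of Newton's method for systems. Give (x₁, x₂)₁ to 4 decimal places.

(-0.8587, -1.9505)

At (-3, -3/2): F = (70.5000, -39.0000).
Jacobian J = [[10·x₁ + 5·x₂ + 1, 5·x₁ - 2], [4·x₁·x₂ + 4, 2·x₁^2]].
At the point, J = [[-36.5000, -17.0000], [22.0000, 18.0000]] (det J = -283.0000).
Solving J·Δ = −F gives Δ = (2.1413, -0.4505).
Then the next iterate is (x₁, x₂)₁ = (-0.8587, -1.9505).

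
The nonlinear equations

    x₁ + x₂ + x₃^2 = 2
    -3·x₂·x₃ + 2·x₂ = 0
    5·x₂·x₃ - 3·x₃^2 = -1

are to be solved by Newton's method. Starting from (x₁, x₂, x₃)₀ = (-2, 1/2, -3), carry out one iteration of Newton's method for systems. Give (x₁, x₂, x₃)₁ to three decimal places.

(1.261, 0.192, -1.591)

At (-2, 1/2, -3): F = (5.500, 5.500, -33.500).
Jacobian J = [[1, 1, 2·x₃], [0, -3·x₃ + 2, -3·x₂], [0, 5·x₃, 5·x₂ - 6·x₃]].
At the point, J = [[1.000, 1.000, -6.000], [0.000, 11.000, -1.500], [0.000, -15.000, 20.500]] (det J = 203.000).
Solving J·Δ = −F gives Δ = (3.261, -0.308, 1.409).
Then the next iterate is (x₁, x₂, x₃)₁ = (1.261, 0.192, -1.591).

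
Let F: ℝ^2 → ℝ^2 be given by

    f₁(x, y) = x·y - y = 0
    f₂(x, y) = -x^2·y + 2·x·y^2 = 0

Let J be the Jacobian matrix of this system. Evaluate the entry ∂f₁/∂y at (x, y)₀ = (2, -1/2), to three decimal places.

1.000

∂f₁/∂y = x - 1.
At (2, -1/2) this is 1.000.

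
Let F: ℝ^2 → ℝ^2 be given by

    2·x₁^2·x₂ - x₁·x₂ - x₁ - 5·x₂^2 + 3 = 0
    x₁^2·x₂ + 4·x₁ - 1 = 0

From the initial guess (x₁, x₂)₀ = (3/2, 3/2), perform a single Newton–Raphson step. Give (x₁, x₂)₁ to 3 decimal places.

At (3/2, 3/2): F = (-5.250, 8.375).
Jacobian J = [[4·x₁·x₂ - x₂ - 1, 2·x₁^2 - x₁ - 10·x₂], [2·x₁·x₂ + 4, x₁^2]].
At the point, J = [[6.500, -12.000], [8.500, 2.250]] (det J = 116.625).
Solving J·Δ = −F gives Δ = (-0.760, -0.849).
Then the next iterate is (x₁, x₂)₁ = (0.740, 0.651).

(0.740, 0.651)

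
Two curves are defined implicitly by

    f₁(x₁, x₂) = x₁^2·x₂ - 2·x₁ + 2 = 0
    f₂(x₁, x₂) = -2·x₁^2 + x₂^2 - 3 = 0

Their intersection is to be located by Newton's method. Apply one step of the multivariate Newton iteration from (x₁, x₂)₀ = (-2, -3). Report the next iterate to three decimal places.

(-1.522, -2.696)

At (-2, -3): F = (-6.000, -2.000).
Jacobian J = [[2·x₁·x₂ - 2, x₁^2], [-4·x₁, 2·x₂]].
At the point, J = [[10.000, 4.000], [8.000, -6.000]] (det J = -92.000).
Solving J·Δ = −F gives Δ = (0.478, 0.304).
Then the next iterate is (x₁, x₂)₁ = (-1.522, -2.696).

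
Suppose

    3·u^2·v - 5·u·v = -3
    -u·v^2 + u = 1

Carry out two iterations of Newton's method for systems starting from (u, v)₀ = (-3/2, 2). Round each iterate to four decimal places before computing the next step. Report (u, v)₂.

(0.3687, 3.3174)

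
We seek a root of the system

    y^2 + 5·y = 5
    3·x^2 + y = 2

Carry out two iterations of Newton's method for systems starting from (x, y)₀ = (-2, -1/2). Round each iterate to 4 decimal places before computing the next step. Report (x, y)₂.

(-0.7049, 0.8817)

At (-2, -1/2): F = (-7.2500, 9.5000).
Jacobian J = [[0, 2·y + 5], [6·x, 1]].
At the point, J = [[0.0000, 4.0000], [-12.0000, 1.0000]] (det J = 48.0000).
Solving J·Δ = −F gives Δ = (0.9427, 1.8125).
Then the next iterate is (x, y)₁ = (-1.0573, 1.3125).
Round to (-1.0573, 1.3125) and repeat: F = (3.285156, 2.666150), J = [[0.0000, 7.6250], [-6.3438, 1.0000]].
Δ = (0.3524, -0.4308), so (x, y)₂ = (-0.7049, 0.8817).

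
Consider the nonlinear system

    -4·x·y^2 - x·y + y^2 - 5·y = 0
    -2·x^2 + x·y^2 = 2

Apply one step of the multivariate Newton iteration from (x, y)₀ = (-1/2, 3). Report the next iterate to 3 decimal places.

(1.214, 6.952)

At (-1/2, 3): F = (13.500, -7.000).
Jacobian J = [[-4·y^2 - y, -8·x·y - x + 2·y - 5], [-4·x + y^2, 2·x·y]].
At the point, J = [[-39.000, 13.500], [11.000, -3.000]] (det J = -31.500).
Solving J·Δ = −F gives Δ = (1.714, 3.952).
Then the next iterate is (x, y)₁ = (1.214, 6.952).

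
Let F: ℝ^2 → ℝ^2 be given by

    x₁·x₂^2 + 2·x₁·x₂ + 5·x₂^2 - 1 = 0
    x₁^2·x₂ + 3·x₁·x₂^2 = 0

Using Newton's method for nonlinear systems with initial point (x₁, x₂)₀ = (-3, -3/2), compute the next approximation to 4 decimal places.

At (-3, -3/2): F = (12.5000, -33.7500).
Jacobian J = [[x₂^2 + 2·x₂, 2·x₁·x₂ + 2·x₁ + 10·x₂], [2·x₁·x₂ + 3·x₂^2, x₁^2 + 6·x₁·x₂]].
At the point, J = [[-0.7500, -12.0000], [15.7500, 36.0000]] (det J = 162.0000).
Solving J·Δ = −F gives Δ = (-0.2778, 1.0590).
Then the next iterate is (x₁, x₂)₁ = (-3.2778, -0.4410).

(-3.2778, -0.4410)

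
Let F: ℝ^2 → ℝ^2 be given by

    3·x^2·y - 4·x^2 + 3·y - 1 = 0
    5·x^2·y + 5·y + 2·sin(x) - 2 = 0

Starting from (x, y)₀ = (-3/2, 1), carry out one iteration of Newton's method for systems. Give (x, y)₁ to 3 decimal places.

(-0.862, 0.829)

At (-3/2, 1): F = (-0.250, 12.25501).
Jacobian J = [[6·x·y - 8·x, 3·x^2 + 3], [10·x·y + 2·cos(x), 5·x^2 + 5]].
At the point, J = [[3.000, 9.750], [-14.85853, 16.250]] (det J = 193.62062).
Solving J·Δ = −F gives Δ = (0.638, -0.171).
Then the next iterate is (x, y)₁ = (-0.862, 0.829).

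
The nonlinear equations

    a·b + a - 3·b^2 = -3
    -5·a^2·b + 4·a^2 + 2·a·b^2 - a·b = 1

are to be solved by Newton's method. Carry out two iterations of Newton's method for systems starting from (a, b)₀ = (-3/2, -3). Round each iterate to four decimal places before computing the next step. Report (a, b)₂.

(-0.6350, -1.1230)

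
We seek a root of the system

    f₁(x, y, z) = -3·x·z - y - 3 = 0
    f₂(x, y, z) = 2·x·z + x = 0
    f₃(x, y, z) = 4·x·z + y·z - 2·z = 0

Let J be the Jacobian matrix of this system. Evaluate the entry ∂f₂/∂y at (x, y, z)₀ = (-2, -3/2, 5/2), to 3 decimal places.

0.000

∂f₂/∂y = 0.
At (-2, -3/2, 5/2) this is 0.000.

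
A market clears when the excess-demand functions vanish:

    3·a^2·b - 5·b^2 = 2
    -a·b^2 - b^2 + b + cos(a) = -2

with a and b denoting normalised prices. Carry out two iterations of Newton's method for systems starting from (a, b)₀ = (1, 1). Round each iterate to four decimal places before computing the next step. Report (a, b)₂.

At (1, 1): F = (-4.0000, 1.540302).
Jacobian J = [[6·a·b, 3·a^2 - 10·b], [-b^2 - sin(a), -2·a·b - 2·b + 1]].
At the point, J = [[6.0000, -7.0000], [-1.841471, -3.0000]] (det J = -30.890297).
Solving J·Δ = −F gives Δ = (0.7375, 0.0607).
Then the next iterate is (a, b)₁ = (1.7375, 1.0607).
Round to (1.7375, 1.0607) and repeat: F = (1.981039, -0.185151), J = [[11.057798, -1.550281], [-2.111222, -4.807332]].
Δ = (-0.1738, 0.0378), so (a, b)₂ = (1.5637, 1.0985).

(1.5637, 1.0985)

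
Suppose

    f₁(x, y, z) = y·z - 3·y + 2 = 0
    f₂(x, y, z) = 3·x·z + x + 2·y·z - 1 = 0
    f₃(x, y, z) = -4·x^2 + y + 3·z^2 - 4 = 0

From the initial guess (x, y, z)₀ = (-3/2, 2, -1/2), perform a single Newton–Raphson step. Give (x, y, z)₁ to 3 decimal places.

At (-3/2, 2, -1/2): F = (-5.000, -2.250, -10.250).
Jacobian J = [[0, z - 3, y], [3·z + 1, 2·z, 3·x + 2·y], [-8·x, 1, 6·z]].
At the point, J = [[0.000, -3.500, 2.000], [-0.500, -1.000, -0.500], [12.000, 1.000, -3.000]] (det J = 49.250).
Solving J·Δ = −F gives Δ = (0.747, -2.066, -1.115).
Then the next iterate is (x, y, z)₁ = (-0.753, -0.066, -1.615).

(-0.753, -0.066, -1.615)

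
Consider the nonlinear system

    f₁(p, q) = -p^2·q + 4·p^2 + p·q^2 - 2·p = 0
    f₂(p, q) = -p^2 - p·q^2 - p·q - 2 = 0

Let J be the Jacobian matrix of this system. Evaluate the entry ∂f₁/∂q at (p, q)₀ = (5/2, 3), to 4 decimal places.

∂f₁/∂q = -p^2 + 2·p·q.
At (5/2, 3) this is 8.7500.

8.7500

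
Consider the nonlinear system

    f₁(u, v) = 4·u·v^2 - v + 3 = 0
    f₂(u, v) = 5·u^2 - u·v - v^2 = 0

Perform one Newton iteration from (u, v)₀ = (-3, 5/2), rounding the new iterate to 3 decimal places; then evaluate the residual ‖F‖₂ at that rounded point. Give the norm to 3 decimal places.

At (-3, 5/2): F = (-74.500, 46.250).
Jacobian J = [[4·v^2, 8·u·v - 1], [10·u - v, -u - 2·v]].
At the point, J = [[25.000, -61.000], [-32.500, -2.000]] (det J = -2032.500).
Solving J·Δ = −F gives Δ = (1.461, -0.622).
Then the next iterate is (u, v)₁ = (-1.539, 1.878).
Re-evaluating at (-1.539, 1.878): F = (-20.58950, 11.20596), so ‖F‖₂ = 23.441.

23.441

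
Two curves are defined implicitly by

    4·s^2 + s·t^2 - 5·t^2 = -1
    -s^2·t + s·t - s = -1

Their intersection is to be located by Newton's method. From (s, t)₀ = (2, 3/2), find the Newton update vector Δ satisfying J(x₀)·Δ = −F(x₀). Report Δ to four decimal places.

(-0.6570, -0.1933)

At (2, 3/2): F = (10.2500, -4.0000).
Jacobian J = [[8·s + t^2, 2·s·t - 10·t], [-2·s·t + t - 1, -s^2 + s]].
At the point, J = [[18.2500, -9.0000], [-5.5000, -2.0000]] (det J = -86.0000).
Solving J·Δ = −F gives Δ = (-0.6570, -0.1933).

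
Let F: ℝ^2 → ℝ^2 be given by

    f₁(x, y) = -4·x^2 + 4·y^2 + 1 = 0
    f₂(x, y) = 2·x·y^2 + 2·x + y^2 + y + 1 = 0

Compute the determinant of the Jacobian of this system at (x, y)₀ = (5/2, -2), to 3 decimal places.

J = [[-8·x, 8·y], [2·y^2 + 2, 4·x·y + 2·y + 1]].
At the point, J = [[-20.000, -16.000], [10.000, -23.000]].
det J = 620.000.

620.000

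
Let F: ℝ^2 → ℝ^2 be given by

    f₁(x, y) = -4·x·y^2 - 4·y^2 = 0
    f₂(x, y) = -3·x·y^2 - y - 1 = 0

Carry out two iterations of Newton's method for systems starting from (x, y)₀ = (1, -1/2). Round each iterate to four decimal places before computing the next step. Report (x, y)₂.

(-0.9926, -0.4343)

At (1, -1/2): F = (-2.0000, -1.2500).
Jacobian J = [[-4·y^2, -8·x·y - 8·y], [-3·y^2, -6·x·y - 1]].
At the point, J = [[-1.0000, 8.0000], [-0.7500, 2.0000]] (det J = 4.0000).
Solving J·Δ = −F gives Δ = (-1.5000, 0.0625).
Then the next iterate is (x, y)₁ = (-0.5000, -0.4375).
Round to (-0.5000, -0.4375) and repeat: F = (-0.382812, -0.275391), J = [[-0.765625, 1.7500], [-0.574219, -2.3125]].
Δ = (-0.4926, 0.0032), so (x, y)₂ = (-0.9926, -0.4343).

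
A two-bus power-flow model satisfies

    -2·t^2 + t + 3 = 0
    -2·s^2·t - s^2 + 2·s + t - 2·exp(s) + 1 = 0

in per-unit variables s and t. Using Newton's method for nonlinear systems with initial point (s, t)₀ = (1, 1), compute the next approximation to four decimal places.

At (1, 1): F = (2.0000, -4.436564).
Jacobian J = [[0, -4·t + 1], [-4·s·t - 2·s - 2·exp(s) + 2, -2·s^2 + 1]].
At the point, J = [[0.0000, -3.0000], [-9.436564, -1.0000]] (det J = -28.309691).
Solving J·Δ = −F gives Δ = (-0.5408, 0.6667).
Then the next iterate is (s, t)₁ = (0.4592, 1.6667).

(0.4592, 1.6667)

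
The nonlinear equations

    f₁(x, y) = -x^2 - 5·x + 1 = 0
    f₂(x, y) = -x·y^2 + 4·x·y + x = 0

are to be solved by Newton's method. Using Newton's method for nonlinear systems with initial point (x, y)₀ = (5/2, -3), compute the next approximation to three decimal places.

(0.725, -2.420)

At (5/2, -3): F = (-17.750, -50.000).
Jacobian J = [[-2·x - 5, 0], [-y^2 + 4·y + 1, -2·x·y + 4·x]].
At the point, J = [[-10.000, 0.000], [-20.000, 25.000]] (det J = -250.000).
Solving J·Δ = −F gives Δ = (-1.775, 0.580).
Then the next iterate is (x, y)₁ = (0.725, -2.420).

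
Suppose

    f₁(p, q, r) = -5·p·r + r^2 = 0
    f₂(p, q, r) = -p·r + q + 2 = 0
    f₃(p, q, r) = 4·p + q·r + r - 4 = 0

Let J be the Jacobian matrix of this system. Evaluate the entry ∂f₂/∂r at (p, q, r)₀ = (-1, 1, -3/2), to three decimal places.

∂f₂/∂r = -p.
At (-1, 1, -3/2) this is 1.000.

1.000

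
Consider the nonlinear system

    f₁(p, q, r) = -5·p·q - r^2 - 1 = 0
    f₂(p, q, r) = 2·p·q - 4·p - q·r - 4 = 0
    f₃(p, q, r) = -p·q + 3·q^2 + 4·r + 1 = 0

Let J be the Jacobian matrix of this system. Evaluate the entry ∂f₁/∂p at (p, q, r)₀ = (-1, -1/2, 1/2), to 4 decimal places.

∂f₁/∂p = -5·q.
At (-1, -1/2, 1/2) this is 2.5000.

2.5000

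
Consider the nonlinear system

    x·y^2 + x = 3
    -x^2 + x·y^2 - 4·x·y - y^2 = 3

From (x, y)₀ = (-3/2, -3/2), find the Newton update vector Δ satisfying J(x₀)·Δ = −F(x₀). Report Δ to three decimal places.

At (-3/2, -3/2): F = (-7.875, -19.875).
Jacobian J = [[y^2 + 1, 2·x·y], [-2·x + y^2 - 4·y, 2·x·y - 4·x - 2·y]].
At the point, J = [[3.250, 4.500], [11.250, 13.500]] (det J = -6.750).
Solving J·Δ = −F gives Δ = (-2.500, 3.556).

(-2.500, 3.556)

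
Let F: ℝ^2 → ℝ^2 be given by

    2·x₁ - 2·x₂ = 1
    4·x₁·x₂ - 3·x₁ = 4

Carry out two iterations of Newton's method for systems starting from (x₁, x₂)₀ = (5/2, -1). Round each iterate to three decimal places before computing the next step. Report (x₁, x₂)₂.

(-0.580, -1.080)

At (5/2, -1): F = (6.000, -21.500).
Jacobian J = [[2, -2], [4·x₂ - 3, 4·x₁]].
At the point, J = [[2.000, -2.000], [-7.000, 10.000]] (det J = 6.000).
Solving J·Δ = −F gives Δ = (-2.833, 0.167).
Then the next iterate is (x₁, x₂)₁ = (-0.333, -0.833).
Round to (-0.333, -0.833) and repeat: F = (0.000, -1.89144), J = [[2.000, -2.000], [-6.332, -1.332]].
Δ = (-0.247, -0.247), so (x₁, x₂)₂ = (-0.580, -1.080).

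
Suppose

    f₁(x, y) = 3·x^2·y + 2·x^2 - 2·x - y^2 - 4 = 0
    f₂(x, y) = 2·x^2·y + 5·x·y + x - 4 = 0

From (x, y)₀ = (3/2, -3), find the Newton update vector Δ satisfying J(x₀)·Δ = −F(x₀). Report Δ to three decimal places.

(-0.832, 0.989)

At (3/2, -3): F = (-31.750, -38.500).
Jacobian J = [[6·x·y + 4·x - 2, 3·x^2 - 2·y], [4·x·y + 5·y + 1, 2·x^2 + 5·x]].
At the point, J = [[-23.000, 12.750], [-32.000, 12.000]] (det J = 132.000).
Solving J·Δ = −F gives Δ = (-0.832, 0.989).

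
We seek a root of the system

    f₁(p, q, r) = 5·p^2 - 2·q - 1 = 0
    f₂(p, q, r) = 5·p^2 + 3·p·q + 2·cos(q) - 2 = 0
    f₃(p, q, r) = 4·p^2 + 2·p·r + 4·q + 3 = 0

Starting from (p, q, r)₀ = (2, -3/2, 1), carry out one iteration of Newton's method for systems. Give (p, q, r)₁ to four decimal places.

(0.9829, -0.6714, 0.4986)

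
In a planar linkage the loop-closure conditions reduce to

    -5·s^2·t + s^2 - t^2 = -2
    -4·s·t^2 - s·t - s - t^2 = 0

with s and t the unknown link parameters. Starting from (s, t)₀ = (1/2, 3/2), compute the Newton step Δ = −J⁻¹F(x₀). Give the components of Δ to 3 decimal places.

At (1/2, 3/2): F = (-1.875, -8.000).
Jacobian J = [[-10·s·t + 2·s, -5·s^2 - 2·t], [-4·t^2 - t - 1, -8·s·t - s - 2·t]].
At the point, J = [[-6.500, -4.250], [-11.500, -9.500]] (det J = 12.875).
Solving J·Δ = −F gives Δ = (1.257, -2.364).

(1.257, -2.364)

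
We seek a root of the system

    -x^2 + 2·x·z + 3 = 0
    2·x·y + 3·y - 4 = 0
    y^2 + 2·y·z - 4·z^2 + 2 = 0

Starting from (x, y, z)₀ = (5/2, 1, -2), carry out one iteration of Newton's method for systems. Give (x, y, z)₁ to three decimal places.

At (5/2, 1, -2): F = (-13.250, 4.000, -17.000).
Jacobian J = [[-2·x + 2·z, 0, 2·x], [2·y, 2·x + 3, 0], [0, 2·y + 2·z, 2·y - 8·z]].
At the point, J = [[-9.000, 0.000, 5.000], [2.000, 8.000, 0.000], [0.000, -2.000, 18.000]] (det J = -1316.000).
Solving J·Δ = −F gives Δ = (-0.964, -0.259, 0.916).
Then the next iterate is (x, y, z)₁ = (1.536, 0.741, -1.084).

(1.536, 0.741, -1.084)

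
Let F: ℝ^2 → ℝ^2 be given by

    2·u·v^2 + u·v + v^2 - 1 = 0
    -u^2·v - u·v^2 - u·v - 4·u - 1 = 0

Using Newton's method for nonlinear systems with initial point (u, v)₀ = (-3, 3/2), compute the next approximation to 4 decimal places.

(-5.6481, -0.3133)

At (-3, 3/2): F = (-16.7500, 8.7500).
Jacobian J = [[2·v^2 + v, 4·u·v + u + 2·v], [-2·u·v - v^2 - v - 4, -u^2 - 2·u·v - u]].
At the point, J = [[6.0000, -18.0000], [1.2500, 3.0000]] (det J = 40.5000).
Solving J·Δ = −F gives Δ = (-2.6481, -1.8133).
Then the next iterate is (u, v)₁ = (-5.6481, -0.3133).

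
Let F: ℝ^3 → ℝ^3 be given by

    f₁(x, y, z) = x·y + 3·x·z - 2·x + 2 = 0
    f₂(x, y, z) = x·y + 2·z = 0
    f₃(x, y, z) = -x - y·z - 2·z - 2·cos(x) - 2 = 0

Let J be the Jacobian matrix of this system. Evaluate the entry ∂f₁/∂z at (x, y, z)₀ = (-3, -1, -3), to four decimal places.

-9.0000

∂f₁/∂z = 3·x.
At (-3, -1, -3) this is -9.0000.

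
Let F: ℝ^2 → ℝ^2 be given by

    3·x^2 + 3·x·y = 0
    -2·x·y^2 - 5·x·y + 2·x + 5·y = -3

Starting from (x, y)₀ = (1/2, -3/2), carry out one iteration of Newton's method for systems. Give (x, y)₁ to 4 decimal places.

At (1/2, -3/2): F = (-1.5000, -2.0000).
Jacobian J = [[6·x + 3·y, 3·x], [-2·y^2 - 5·y + 2, -4·x·y - 5·x + 5]].
At the point, J = [[-1.5000, 1.5000], [5.0000, 5.5000]] (det J = -15.7500).
Solving J·Δ = −F gives Δ = (-0.3333, 0.6667).
Then the next iterate is (x, y)₁ = (0.1667, -0.8333).

(0.1667, -0.8333)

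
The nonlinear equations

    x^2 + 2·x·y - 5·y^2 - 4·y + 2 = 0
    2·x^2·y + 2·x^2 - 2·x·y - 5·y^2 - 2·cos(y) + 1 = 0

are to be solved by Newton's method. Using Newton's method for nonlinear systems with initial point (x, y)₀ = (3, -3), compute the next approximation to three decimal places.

At (3, -3): F = (-40.000, -60.02002).
Jacobian J = [[2·x + 2·y, 2·x - 10·y - 4], [4·x·y + 4·x - 2·y, 2·x^2 - 2·x - 10·y + 2·sin(y)]].
At the point, J = [[0.000, 32.000], [-18.000, 41.71776]] (det J = 576.000).
Solving J·Δ = −F gives Δ = (-0.437, 1.250).
Then the next iterate is (x, y)₁ = (2.563, -1.750).

(2.563, -1.750)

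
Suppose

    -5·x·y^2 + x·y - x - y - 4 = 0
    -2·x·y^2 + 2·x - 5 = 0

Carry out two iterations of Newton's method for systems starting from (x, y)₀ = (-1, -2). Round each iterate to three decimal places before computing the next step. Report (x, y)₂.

At (-1, -2): F = (21.000, 1.000).
Jacobian J = [[-5·y^2 + y - 1, -10·x·y + x - 1], [-2·y^2 + 2, -4·x·y]].
At the point, J = [[-23.000, -22.000], [-6.000, -8.000]] (det J = 52.000).
Solving J·Δ = −F gives Δ = (2.808, -1.981).
Then the next iterate is (x, y)₁ = (1.808, -3.981).
Round to (1.808, -3.981) and repeat: F = (-152.29383, -58.69167), J = [[-84.22280, 72.78448], [-29.69672, 28.79059]].
Δ = (-0.428, 1.597), so (x, y)₂ = (1.380, -2.384).

(1.380, -2.384)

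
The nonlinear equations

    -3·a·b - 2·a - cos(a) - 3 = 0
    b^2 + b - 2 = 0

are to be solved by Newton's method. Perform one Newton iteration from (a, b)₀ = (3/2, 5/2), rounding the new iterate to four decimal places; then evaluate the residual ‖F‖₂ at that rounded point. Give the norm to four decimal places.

4.5356

At (3/2, 5/2): F = (-17.320737, 6.7500).
Jacobian J = [[-3·b + sin(a) - 2, -3·a], [0, 2·b + 1]].
At the point, J = [[-8.502505, -4.5000], [0.0000, 6.0000]] (det J = -51.015030).
Solving J·Δ = −F gives Δ = (-1.4417, -1.1250).
Then the next iterate is (a, b)₁ = (0.0583, 1.3750).
Re-evaluating at (0.0583, 1.3750): F = (-4.355389, 1.265625), so ‖F‖₂ = 4.5356.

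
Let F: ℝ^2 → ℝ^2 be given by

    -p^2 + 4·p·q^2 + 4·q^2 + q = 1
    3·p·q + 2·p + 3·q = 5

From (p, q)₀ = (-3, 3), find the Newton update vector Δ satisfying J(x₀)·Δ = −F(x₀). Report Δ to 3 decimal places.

(3.355, 1.317)

At (-3, 3): F = (-79.000, -29.000).
Jacobian J = [[-2·p + 4·q^2, 8·p·q + 8·q + 1], [3·q + 2, 3·p + 3]].
At the point, J = [[42.000, -47.000], [11.000, -6.000]] (det J = 265.000).
Solving J·Δ = −F gives Δ = (3.355, 1.317).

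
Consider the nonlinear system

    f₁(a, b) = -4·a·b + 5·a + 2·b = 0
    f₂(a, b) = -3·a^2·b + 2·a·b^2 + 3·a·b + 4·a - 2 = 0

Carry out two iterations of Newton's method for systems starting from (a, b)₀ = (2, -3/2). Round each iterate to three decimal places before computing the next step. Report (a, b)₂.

(-0.048, -2.392)

At (2, -3/2): F = (19.000, 24.000).
Jacobian J = [[-4·b + 5, -4·a + 2], [-6·a·b + 2·b^2 + 3·b + 4, -3·a^2 + 4·a·b + 3·a]].
At the point, J = [[11.000, -6.000], [22.000, -18.000]] (det J = -66.000).
Solving J·Δ = −F gives Δ = (-3.000, -2.333).
Then the next iterate is (a, b)₁ = (-1.000, -3.833).
Round to (-1.000, -3.833) and repeat: F = (-27.998, -12.38578), J = [[20.332, 6.000], [-1.11322, 9.332]].
Δ = (0.952, 1.441), so (a, b)₂ = (-0.048, -2.392).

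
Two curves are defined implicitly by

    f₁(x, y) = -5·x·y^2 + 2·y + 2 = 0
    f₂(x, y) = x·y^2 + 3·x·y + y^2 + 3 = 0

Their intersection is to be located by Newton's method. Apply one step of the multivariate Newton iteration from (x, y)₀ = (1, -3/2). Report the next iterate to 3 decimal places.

(1.198, -0.648)

At (1, -3/2): F = (-12.250, 3.000).
Jacobian J = [[-5·y^2, -10·x·y + 2], [y^2 + 3·y, 2·x·y + 3·x + 2·y]].
At the point, J = [[-11.250, 17.000], [-2.250, -3.000]] (det J = 72.000).
Solving J·Δ = −F gives Δ = (0.198, 0.852).
Then the next iterate is (x, y)₁ = (1.198, -0.648).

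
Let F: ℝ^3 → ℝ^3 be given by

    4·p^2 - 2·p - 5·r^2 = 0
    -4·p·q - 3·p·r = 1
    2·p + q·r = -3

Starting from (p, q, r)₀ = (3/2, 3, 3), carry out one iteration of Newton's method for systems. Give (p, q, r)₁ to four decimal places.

At (3/2, 3, 3): F = (-39.0000, -32.5000, 15.0000).
Jacobian J = [[8·p - 2, 0, -10·r], [-4·q - 3·r, -4·p, -3·p], [2, r, q]].
At the point, J = [[10.0000, 0.0000, -30.0000], [-21.0000, -6.0000, -4.5000], [2.0000, 3.0000, 3.0000]] (det J = 1485.0000).
Solving J·Δ = −F gives Δ = (-0.2697, -3.4303, -1.3899).
Then the next iterate is (p, q, r)₁ = (1.2303, -0.4303, 1.6101).

(1.2303, -0.4303, 1.6101)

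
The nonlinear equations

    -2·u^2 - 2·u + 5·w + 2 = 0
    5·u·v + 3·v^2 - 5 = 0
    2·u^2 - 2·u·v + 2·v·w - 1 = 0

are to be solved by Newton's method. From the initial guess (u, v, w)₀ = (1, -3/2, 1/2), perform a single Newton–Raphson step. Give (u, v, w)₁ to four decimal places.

(0.1967, -1.4313, -0.5640)

At (1, -3/2, 1/2): F = (0.5000, -5.7500, 2.5000).
Jacobian J = [[-4·u - 2, 0, 5], [5·v, 5·u + 6·v, 0], [4·u - 2·v, -2·u + 2·w, 2·v]].
At the point, J = [[-6.0000, 0.0000, 5.0000], [-7.5000, -4.0000, 0.0000], [7.0000, -1.0000, -3.0000]] (det J = 105.5000).
Solving J·Δ = −F gives Δ = (-0.8033, 0.0687, -1.0640).
Then the next iterate is (u, v, w)₁ = (0.1967, -1.4313, -0.5640).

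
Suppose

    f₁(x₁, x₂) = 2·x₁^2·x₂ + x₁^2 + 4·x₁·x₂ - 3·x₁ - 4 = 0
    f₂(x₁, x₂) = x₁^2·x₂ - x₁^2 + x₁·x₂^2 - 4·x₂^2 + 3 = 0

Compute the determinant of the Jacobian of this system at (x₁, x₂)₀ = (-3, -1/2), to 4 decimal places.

-135.5000

J = [[4·x₁·x₂ + 2·x₁ + 4·x₂ - 3, 2·x₁^2 + 4·x₁], [2·x₁·x₂ - 2·x₁ + x₂^2, x₁^2 + 2·x₁·x₂ - 8·x₂]].
At the point, J = [[-5.0000, 6.0000], [9.2500, 16.0000]].
det J = -135.5000.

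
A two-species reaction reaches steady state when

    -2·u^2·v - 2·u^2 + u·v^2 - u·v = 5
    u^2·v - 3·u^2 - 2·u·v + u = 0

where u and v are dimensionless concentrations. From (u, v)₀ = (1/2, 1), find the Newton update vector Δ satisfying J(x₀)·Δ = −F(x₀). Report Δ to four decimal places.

(-1.5000, 4.6667)

At (1/2, 1): F = (-6.0000, -1.0000).
Jacobian J = [[-4·u·v - 4·u + v^2 - v, -2·u^2 + 2·u·v - u], [2·u·v - 6·u - 2·v + 1, u^2 - 2·u]].
At the point, J = [[-4.0000, 0.0000], [-3.0000, -0.7500]] (det J = 3.0000).
Solving J·Δ = −F gives Δ = (-1.5000, 4.6667).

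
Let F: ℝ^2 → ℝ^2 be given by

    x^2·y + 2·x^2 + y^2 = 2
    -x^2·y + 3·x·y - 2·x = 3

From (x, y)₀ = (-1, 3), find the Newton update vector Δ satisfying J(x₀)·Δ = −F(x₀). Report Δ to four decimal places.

(0.8431, -0.5098)

At (-1, 3): F = (12.0000, -13.0000).
Jacobian J = [[2·x·y + 4·x, x^2 + 2·y], [-2·x·y + 3·y - 2, -x^2 + 3·x]].
At the point, J = [[-10.0000, 7.0000], [13.0000, -4.0000]] (det J = -51.0000).
Solving J·Δ = −F gives Δ = (0.8431, -0.5098).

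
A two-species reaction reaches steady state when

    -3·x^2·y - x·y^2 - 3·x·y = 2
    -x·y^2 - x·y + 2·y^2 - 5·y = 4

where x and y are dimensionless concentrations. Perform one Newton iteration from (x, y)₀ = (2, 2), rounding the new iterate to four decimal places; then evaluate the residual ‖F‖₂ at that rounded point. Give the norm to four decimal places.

95.3215

At (2, 2): F = (-46.0000, -18.0000).
Jacobian J = [[-6·x·y - y^2 - 3·y, -3·x^2 - 2·x·y - 3·x], [-y^2 - y, -2·x·y - x + 4·y - 5]].
At the point, J = [[-34.0000, -26.0000], [-6.0000, -7.0000]] (det J = 82.0000).
Solving J·Δ = −F gives Δ = (1.7805, -4.0976).
Then the next iterate is (x, y)₁ = (3.7805, -2.0976).
Re-evaluating at (3.7805, -2.0976): F = (95.093843, 6.583909), so ‖F‖₂ = 95.3215.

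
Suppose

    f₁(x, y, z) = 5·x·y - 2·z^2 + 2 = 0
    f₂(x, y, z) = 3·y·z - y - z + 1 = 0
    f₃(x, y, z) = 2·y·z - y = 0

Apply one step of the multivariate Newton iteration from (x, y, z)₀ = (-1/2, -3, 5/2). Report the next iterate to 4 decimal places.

At (-1/2, -3, 5/2): F = (-3.0000, -21.0000, -12.0000).
Jacobian J = [[5·y, 5·x, -4·z], [0, 3·z - 1, 3·y - 1], [0, 2·z - 1, 2·y]].
At the point, J = [[-15.0000, -2.5000, -10.0000], [0.0000, 6.5000, -10.0000], [0.0000, 4.0000, -6.0000]] (det J = -15.0000).
Solving J·Δ = −F gives Δ = (4.8000, -6.0000, -6.0000).
Then the next iterate is (x, y, z)₁ = (4.3000, -9.0000, -3.5000).

(4.3000, -9.0000, -3.5000)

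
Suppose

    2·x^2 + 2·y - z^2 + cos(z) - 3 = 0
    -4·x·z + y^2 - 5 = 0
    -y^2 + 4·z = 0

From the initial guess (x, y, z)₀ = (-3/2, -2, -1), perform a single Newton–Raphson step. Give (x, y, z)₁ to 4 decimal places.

At (-3/2, -2, -1): F = (-2.959698, -7.0000, -8.0000).
Jacobian J = [[4·x, 2, -2·z - sin(z)], [-4·z, 2·y, -4·x], [0, -2·y, 4]].
At the point, J = [[-6.0000, 2.0000, 2.841471], [4.0000, -4.0000, 6.0000], [0.0000, 4.0000, 4.0000]] (det J = 253.463536).
Solving J·Δ = −F gives Δ = (0.3634, 0.6453, 1.3547).
Then the next iterate is (x, y, z)₁ = (-1.1366, -1.3547, 0.3547).

(-1.1366, -1.3547, 0.3547)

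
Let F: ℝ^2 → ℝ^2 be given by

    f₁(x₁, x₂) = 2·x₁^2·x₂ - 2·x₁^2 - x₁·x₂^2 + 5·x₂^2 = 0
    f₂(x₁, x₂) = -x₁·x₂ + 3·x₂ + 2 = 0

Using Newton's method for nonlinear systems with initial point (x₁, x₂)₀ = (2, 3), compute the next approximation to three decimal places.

At (2, 3): F = (43.000, 5.000).
Jacobian J = [[4·x₁·x₂ - 4·x₁ - x₂^2, 2·x₁^2 - 2·x₁·x₂ + 10·x₂], [-x₂, -x₁ + 3]].
At the point, J = [[7.000, 26.000], [-3.000, 1.000]] (det J = 85.000).
Solving J·Δ = −F gives Δ = (1.024, -1.929).
Then the next iterate is (x₁, x₂)₁ = (3.024, 1.071).

(3.024, 1.071)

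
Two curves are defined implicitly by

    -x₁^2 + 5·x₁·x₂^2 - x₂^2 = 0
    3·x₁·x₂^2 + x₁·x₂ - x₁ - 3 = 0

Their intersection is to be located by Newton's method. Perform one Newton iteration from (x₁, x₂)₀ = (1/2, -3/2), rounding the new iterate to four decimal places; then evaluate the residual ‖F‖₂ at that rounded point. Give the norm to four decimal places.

At (1/2, -3/2): F = (3.1250, -0.8750).
Jacobian J = [[-2·x₁ + 5·x₂^2, 10·x₁·x₂ - 2·x₂], [3·x₂^2 + x₂ - 1, 6·x₁·x₂ + x₁]].
At the point, J = [[10.2500, -4.5000], [4.2500, -4.0000]] (det J = -21.8750).
Solving J·Δ = −F gives Δ = (-0.7514, -1.0171).
Then the next iterate is (x₁, x₂)₁ = (-0.2514, -2.5171).
Re-evaluating at (-0.2514, -2.5171): F = (-14.363085, -6.894256), so ‖F‖₂ = 15.9320.

15.9320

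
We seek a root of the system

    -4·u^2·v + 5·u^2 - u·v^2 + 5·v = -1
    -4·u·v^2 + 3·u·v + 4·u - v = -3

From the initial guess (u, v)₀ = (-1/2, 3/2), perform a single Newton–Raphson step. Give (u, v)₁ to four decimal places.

At (-1/2, 3/2): F = (9.3750, 1.7500).
Jacobian J = [[-8·u·v + 10·u - v^2, -4·u^2 - 2·u·v + 5], [-4·v^2 + 3·v + 4, -8·u·v + 3·u - 1]].
At the point, J = [[-1.2500, 5.5000], [-0.5000, 3.5000]] (det J = -1.6250).
Solving J·Δ = −F gives Δ = (14.2692, 1.5385).
Then the next iterate is (u, v)₁ = (13.7692, 3.0385).

(13.7692, 3.0385)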